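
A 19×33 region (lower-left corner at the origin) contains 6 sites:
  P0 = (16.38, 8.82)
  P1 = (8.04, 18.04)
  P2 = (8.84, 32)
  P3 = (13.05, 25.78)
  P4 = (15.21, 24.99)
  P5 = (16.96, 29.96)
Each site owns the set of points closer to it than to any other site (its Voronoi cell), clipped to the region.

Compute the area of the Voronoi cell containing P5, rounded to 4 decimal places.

1. box [0,19]×[0,33]: [(0, 0) (19, 0) (19, 33) (0, 33)]
2. ⊥bis P5·P0 via (16.67,19.39): [(0, 19.8474) (19, 19.3261) (19, 33) (0, 33)]  |A|=254.8524
3. ⊥bis P5·P1 via (12.5,24): [(18.7362, 19.3333) (19, 19.3261) (19, 33) (0.4731, 33)]  |A|=128.4043
4. ⊥bis P5·P2 via (12.9,30.98): [(11.3606, 24.8526) (18.7362, 19.3333) (19, 19.3261) (19, 33) (13.4075, 33)]  |A|=75.7137
5. ⊥bis P5·P3 via (15.005,27.87): [(12.6679, 30.0561) (19, 24.1331) (19, 33) (13.4075, 33)]  |A|=36.305
6. ⊥bis P5·P4 via (16.085,27.475): [(12.6679, 30.0561) (15.0302, 27.8464) (19, 26.4486) (19, 33) (13.4075, 33)]  |A|=31.7089
7. canonical 5-gon: [(12.6679, 30.0561) (15.0302, 27.8464) (19, 26.4486) (19, 33) (13.4075, 33)]
8. shoelace: 31.7089

Area of P5's cell: 31.7089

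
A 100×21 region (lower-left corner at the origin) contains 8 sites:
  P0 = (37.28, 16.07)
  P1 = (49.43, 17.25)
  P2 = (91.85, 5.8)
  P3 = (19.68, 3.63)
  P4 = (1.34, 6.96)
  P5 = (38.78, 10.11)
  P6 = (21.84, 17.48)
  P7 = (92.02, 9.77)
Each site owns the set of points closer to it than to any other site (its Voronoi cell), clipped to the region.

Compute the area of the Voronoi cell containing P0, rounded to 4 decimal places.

1. box [0,100]×[0,21]: [(0, 0) (100, 0) (100, 21) (0, 21)]
2. ⊥bis P0·P1 via (43.355,16.66): [(0, 0) (44.973, 0) (42.9335, 21) (0, 21)]  |A|=923.0184
3. ⊥bis P0·P2 via (64.565,10.935): [(0, 0) (44.973, 0) (42.9335, 21) (0, 21)]  |A|=923.0184
4. ⊥bis P0·P3 via (28.48,9.85): [(35.4422, 0) (44.973, 0) (42.9335, 21) (20.599, 21)]  |A|=334.5864
5. ⊥bis P0·P4 via (19.31,11.515): [(35.4422, 0) (44.973, 0) (42.9335, 21) (20.599, 21)]  |A|=334.5864
6. ⊥bis P0·P5 via (38.03,13.09): [(27.9781, 10.5601) (43.5664, 14.4834) (42.9335, 21) (20.599, 21)]  |A|=168.6176
7. ⊥bis P0·P6 via (29.56,16.775): [(29.0163, 10.8215) (43.5664, 14.4834) (42.9335, 21) (29.9458, 21)]  |A|=114.6652
8. ⊥bis P0·P7 via (64.65,12.92): [(29.0163, 10.8215) (43.5664, 14.4834) (42.9335, 21) (29.9458, 21)]  |A|=114.6652
9. canonical 4-gon: [(29.0163, 10.8215) (43.5664, 14.4834) (42.9335, 21) (29.9458, 21)]
10. shoelace: 114.6652

Area of P0's cell: 114.6652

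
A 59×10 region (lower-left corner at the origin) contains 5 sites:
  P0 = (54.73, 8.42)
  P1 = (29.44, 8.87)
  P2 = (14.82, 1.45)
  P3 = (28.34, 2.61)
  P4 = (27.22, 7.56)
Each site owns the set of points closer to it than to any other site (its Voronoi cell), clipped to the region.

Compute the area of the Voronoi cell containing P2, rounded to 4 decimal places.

Area of P2's cell: 205.0491

1. box [0,59]×[0,10]: [(0, 0) (59, 0) (59, 10) (0, 10)]
2. ⊥bis P2·P0 via (34.775,4.935): [(0, 0) (35.6369, 0) (33.8904, 10) (0, 10)]  |A|=347.6365
3. ⊥bis P2·P1 via (22.13,5.16): [(0, 0) (24.7488, 0) (19.6736, 10) (0, 10)]  |A|=222.112
4. ⊥bis P2·P3 via (21.58,2.03): [(0, 0) (21.7542, 0) (21.1449, 7.101) (19.6736, 10) (0, 10)]  |A|=211.4796
5. ⊥bis P2·P4 via (21.02,4.505): [(0, 0) (21.7542, 0) (21.4409, 3.6507) (18.3124, 10) (0, 10)]  |A|=205.0491
6. canonical 5-gon: [(0, 0) (21.7542, 0) (21.4409, 3.6507) (18.3124, 10) (0, 10)]
7. shoelace: 205.0491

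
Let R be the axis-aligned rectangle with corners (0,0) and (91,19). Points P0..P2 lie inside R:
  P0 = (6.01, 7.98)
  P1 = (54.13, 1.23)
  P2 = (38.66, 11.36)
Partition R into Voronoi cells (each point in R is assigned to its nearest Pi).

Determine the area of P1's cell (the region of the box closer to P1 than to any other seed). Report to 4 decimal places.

1. box [0,91]×[0,19]: [(0, 0) (91, 0) (91, 19) (0, 19)]
2. ⊥bis P1·P0 via (30.07,4.605): [(29.424, 0) (91, 0) (91, 19) (32.0892, 19)]  |A|=1144.6238
3. ⊥bis P1·P2 via (46.395,6.295): [(42.2729, 0) (91, 0) (91, 19) (54.7144, 19)]  |A|=807.62
4. canonical 4-gon: [(42.2729, 0) (91, 0) (91, 19) (54.7144, 19)]
5. shoelace: 807.62

Area of P1's cell: 807.6200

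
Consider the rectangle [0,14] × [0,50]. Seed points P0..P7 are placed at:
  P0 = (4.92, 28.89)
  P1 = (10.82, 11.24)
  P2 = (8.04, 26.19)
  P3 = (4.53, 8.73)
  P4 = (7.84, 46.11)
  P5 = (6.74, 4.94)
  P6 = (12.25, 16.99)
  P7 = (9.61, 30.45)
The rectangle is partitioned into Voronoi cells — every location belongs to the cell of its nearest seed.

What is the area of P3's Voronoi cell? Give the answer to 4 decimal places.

Area of P3's cell: 80.9031

1. box [0,14]×[0,50]: [(0, 0) (14, 0) (14, 50) (0, 50)]
2. ⊥bis P3·P0 via (4.725,18.81): [(0, 18.9014) (0, 0) (14, 0) (14, 18.6306)]  |A|=262.7239
3. ⊥bis P3·P1 via (7.675,9.985): [(4.149, 18.8211) (0, 18.9014) (0, 0) (11.6595, 0)]  |A|=148.933
4. ⊥bis P3·P2 via (6.285,17.46): [(4.5532, 17.8081) (0, 18.7235) (0, 0) (11.6595, 0)]  |A|=146.4427
5. ⊥bis P3·P4 via (6.185,27.42): [(4.5532, 17.8081) (0, 18.7235) (0, 0) (11.6595, 0)]  |A|=146.4427
6. ⊥bis P3·P5 via (5.635,6.835): [(8.3096, 8.3946) (4.5532, 17.8081) (0, 18.7235) (0, 3.5492)]  |A|=82.7582
7. ⊥bis P3·P6 via (8.39,12.86): [(8.3096, 8.3946) (5.4201, 15.6358) (2.6963, 18.1814) (0, 18.7235) (0, 3.5492)]  |A|=80.9031
8. ⊥bis P3·P7 via (7.07,19.59): [(8.3096, 8.3946) (5.4201, 15.6358) (2.6963, 18.1814) (0, 18.7235) (0, 3.5492)]  |A|=80.9031
9. canonical 5-gon: [(8.3096, 8.3946) (5.4201, 15.6358) (2.6963, 18.1814) (0, 18.7235) (0, 3.5492)]
10. shoelace: 80.9031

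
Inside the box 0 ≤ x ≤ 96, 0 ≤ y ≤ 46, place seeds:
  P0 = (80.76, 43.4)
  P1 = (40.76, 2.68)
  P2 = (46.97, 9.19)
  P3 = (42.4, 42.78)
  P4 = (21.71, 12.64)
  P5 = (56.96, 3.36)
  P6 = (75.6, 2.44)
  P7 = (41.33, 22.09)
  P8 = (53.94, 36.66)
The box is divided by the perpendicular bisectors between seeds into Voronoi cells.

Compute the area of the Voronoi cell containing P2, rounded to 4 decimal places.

1. box [0,96]×[0,46]: [(0, 0) (96, 0) (96, 46) (0, 46)]
2. ⊥bis P2·P0 via (63.865,26.295): [(0, 0) (90.4868, 0) (43.9151, 46) (0, 46)]  |A|=3091.244
3. ⊥bis P2·P1 via (43.865,5.935): [(50.0867, 0) (90.4868, 0) (43.9151, 46) (1.8645, 46)]  |A|=1896.3662
4. ⊥bis P2·P3 via (44.685,25.985): [(25.5723, 23.3847) (50.0867, 0) (90.4868, 0) (61.8188, 28.3161)]  |A|=1056.2378
5. ⊥bis P2·P4 via (34.34,10.915): [(36.2414, 24.8362) (34.8362, 14.5478) (50.0867, 0) (90.4868, 0) (61.8188, 28.3161)]  |A|=1002.3738
6. ⊥bis P2·P5 via (51.965,6.275): [(36.2414, 24.8362) (34.8362, 14.5478) (48.9409, 1.093) (63.7276, 26.4307) (61.8188, 28.3161)]  |A|=445.8736
7. ⊥bis P2·P6 via (61.285,5.815): [(36.2414, 24.8362) (34.8362, 14.5478) (48.9409, 1.093) (63.7276, 26.4307) (61.8188, 28.3161)]  |A|=445.8736
8. ⊥bis P2·P7 via (44.15,15.64): [(36.9782, 12.5044) (48.9409, 1.093) (61.9794, 23.4352)]  |A|=208.0298
9. ⊥bis P2·P8 via (50.455,22.925): [(57.009, 21.2621) (36.9782, 12.5044) (48.9409, 1.093) (60.2337, 20.4438)]  |A|=202.4925
10. canonical 4-gon: [(57.009, 21.2621) (36.9782, 12.5044) (48.9409, 1.093) (60.2337, 20.4438)]
11. shoelace: 202.4925

Area of P2's cell: 202.4925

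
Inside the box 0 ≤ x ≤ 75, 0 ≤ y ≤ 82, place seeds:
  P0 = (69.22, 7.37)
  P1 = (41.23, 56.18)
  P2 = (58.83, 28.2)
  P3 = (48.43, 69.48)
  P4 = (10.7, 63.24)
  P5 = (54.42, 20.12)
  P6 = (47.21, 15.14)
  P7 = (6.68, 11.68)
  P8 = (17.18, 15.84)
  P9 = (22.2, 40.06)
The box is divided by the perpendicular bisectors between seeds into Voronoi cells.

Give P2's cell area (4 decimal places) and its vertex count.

Area of P2's cell: 752.2488 (6 vertices)

1. box [0,75]×[0,82]: [(0, 0) (75, 0) (75, 82) (0, 82)]
2. ⊥bis P2·P0 via (64.025,17.785): [(0, 0) (28.3694, 0) (75, 23.2593) (75, 82) (0, 82)]  |A|=5607.7019
3. ⊥bis P2·P1 via (50.03,42.19): [(0, 10.7201) (0, 0) (28.3694, 0) (75, 23.2593) (75, 57.8966)]  |A|=2030.8297
4. ⊥bis P2·P3 via (53.63,48.84): [(65.2601, 51.7701) (0, 10.7201) (0, 0) (28.3694, 0) (75, 23.2593) (75, 54.2239)]  |A|=2012.9438
5. ⊥bis P2·P4 via (34.765,45.72): [(65.2601, 51.7701) (17.1276, 21.4937) (1.4795, 0) (28.3694, 0) (75, 23.2593) (75, 54.2239)]  |A|=1905.2388
6. ⊥bis P2·P5 via (56.625,24.16): [(65.2601, 51.7701) (37.7468, 34.4636) (66.2614, 18.9005) (75, 23.2593) (75, 54.2239)]  |A|=757.4347
7. ⊥bis P2·P6 via (53.02,21.67): [(65.2601, 51.7701) (38.2706, 34.7931) (40.0599, 33.2011) (66.2614, 18.9005) (75, 23.2593) (75, 54.2239)]  |A|=756.7229
8. ⊥bis P2·P7 via (32.755,19.94): [(65.2601, 51.7701) (38.2706, 34.7931) (40.0599, 33.2011) (66.2614, 18.9005) (75, 23.2593) (75, 54.2239)]  |A|=756.7229
9. ⊥bis P2·P8 via (38.005,22.02): [(65.2601, 51.7701) (38.2706, 34.7931) (40.0599, 33.2011) (66.2614, 18.9005) (75, 23.2593) (75, 54.2239)]  |A|=756.7229
10. ⊥bis P2·P9 via (40.515,34.13): [(65.2601, 51.7701) (41.3586, 36.7355) (40.1911, 33.1295) (66.2614, 18.9005) (75, 23.2593) (75, 54.2239)]  |A|=752.2488
11. canonical 6-gon: [(65.2601, 51.7701) (41.3586, 36.7355) (40.1911, 33.1295) (66.2614, 18.9005) (75, 23.2593) (75, 54.2239)]
12. shoelace: 752.2488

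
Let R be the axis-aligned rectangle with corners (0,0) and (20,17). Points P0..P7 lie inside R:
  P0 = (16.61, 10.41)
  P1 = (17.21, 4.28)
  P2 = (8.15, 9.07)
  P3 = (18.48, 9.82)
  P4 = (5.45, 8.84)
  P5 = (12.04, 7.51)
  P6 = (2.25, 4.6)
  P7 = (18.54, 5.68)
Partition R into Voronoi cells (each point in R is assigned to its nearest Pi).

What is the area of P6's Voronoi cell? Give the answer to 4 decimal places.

Area of P6's cell: 54.1774

1. box [0,20]×[0,17]: [(0, 0) (20, 0) (20, 17) (0, 17)]
2. ⊥bis P6·P0 via (9.43,7.505): [(0, 0) (12.4665, 0) (5.5884, 17) (0, 17)]  |A|=153.4663
3. ⊥bis P6·P1 via (9.73,4.44): [(0, 0) (9.635, 0) (9.7772, 6.6468) (5.5884, 17) (0, 17)]  |A|=144.0561
4. ⊥bis P6·P2 via (5.2,6.835): [(0, 13.6985) (0, 0) (9.635, 0) (9.6554, 0.9542)]  |A|=70.7296
5. ⊥bis P6·P3 via (10.365,7.21): [(0, 13.6985) (0, 0) (9.635, 0) (9.6554, 0.9542)]  |A|=70.7296
6. ⊥bis P6·P4 via (3.85,6.72): [(7.2062, 4.1871) (0, 9.6257) (0, 0) (9.635, 0) (9.6554, 0.9542)]  |A|=56.0548
7. ⊥bis P6·P5 via (7.145,6.055): [(8.0192, 3.1139) (7.2062, 4.1871) (0, 9.6257) (0, 0) (8.9448, 0)]  |A|=54.1774
8. ⊥bis P6·P7 via (10.395,5.14): [(8.0192, 3.1139) (7.2062, 4.1871) (0, 9.6257) (0, 0) (8.9448, 0)]  |A|=54.1774
9. canonical 5-gon: [(8.0192, 3.1139) (7.2062, 4.1871) (0, 9.6257) (0, 0) (8.9448, 0)]
10. shoelace: 54.1774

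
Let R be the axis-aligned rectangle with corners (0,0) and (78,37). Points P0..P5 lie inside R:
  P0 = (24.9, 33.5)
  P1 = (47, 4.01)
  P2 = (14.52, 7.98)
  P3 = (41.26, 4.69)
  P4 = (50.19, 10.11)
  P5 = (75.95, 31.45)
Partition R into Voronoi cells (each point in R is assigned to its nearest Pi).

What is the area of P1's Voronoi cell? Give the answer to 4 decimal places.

1. box [0,78]×[0,37]: [(0, 0) (78, 0) (78, 37) (0, 37)]
2. ⊥bis P1·P0 via (35.95,18.755): [(10.9235, 0) (78, 0) (78, 37) (60.2959, 37)]  |A|=1568.44
3. ⊥bis P1·P2 via (30.76,5.995): [(31.9536, 15.7601) (30.0272, 0) (78, 0) (78, 37) (60.2959, 37)]  |A|=1417.9023
4. ⊥bis P1·P3 via (44.13,4.35): [(46.7998, 26.8859) (43.6147, 0) (78, 0) (78, 37) (60.2959, 37)]  |A|=1128.975
5. ⊥bis P1·P4 via (48.595,7.06): [(44.6928, 9.1007) (43.6147, 0) (62.0953, 0)]  |A|=84.093
6. ⊥bis P1·P5 via (61.475,17.73): [(44.6928, 9.1007) (43.6147, 0) (62.0953, 0)]  |A|=84.093
7. canonical 3-gon: [(44.6928, 9.1007) (43.6147, 0) (62.0953, 0)]
8. shoelace: 84.093

Area of P1's cell: 84.0930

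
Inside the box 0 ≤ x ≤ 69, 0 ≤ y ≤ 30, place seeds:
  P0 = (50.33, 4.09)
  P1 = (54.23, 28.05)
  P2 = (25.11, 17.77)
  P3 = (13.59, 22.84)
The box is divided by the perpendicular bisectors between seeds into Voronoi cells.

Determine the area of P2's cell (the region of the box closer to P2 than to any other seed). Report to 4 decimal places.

Area of P2's cell: 621.0683

1. box [0,69]×[0,30]: [(0, 0) (69, 0) (69, 30) (0, 30)]
2. ⊥bis P2·P0 via (37.72,10.93): [(0, 0) (31.7913, 0) (48.0641, 30) (0, 30)]  |A|=1197.8303
3. ⊥bis P2·P1 via (39.67,22.91): [(0, 0) (31.7913, 0) (41.4631, 17.8307) (37.1671, 30) (0, 30)]  |A|=1131.5257
4. ⊥bis P2·P3 via (19.35,20.305): [(10.4137, 0) (31.7913, 0) (41.4631, 17.8307) (37.1671, 30) (23.6168, 30)]  |A|=621.0683
5. canonical 5-gon: [(10.4137, 0) (31.7913, 0) (41.4631, 17.8307) (37.1671, 30) (23.6168, 30)]
6. shoelace: 621.0683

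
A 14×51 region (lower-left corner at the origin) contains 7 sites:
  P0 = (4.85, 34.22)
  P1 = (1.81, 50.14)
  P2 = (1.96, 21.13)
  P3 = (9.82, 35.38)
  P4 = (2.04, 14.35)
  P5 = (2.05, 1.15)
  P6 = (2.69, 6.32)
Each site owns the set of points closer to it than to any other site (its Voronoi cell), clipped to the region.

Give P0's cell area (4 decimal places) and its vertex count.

1. box [0,14]×[0,51]: [(0, 0) (14, 0) (14, 51) (0, 51)]
2. ⊥bis P0·P1 via (3.33,42.18): [(0, 41.5441) (0, 0) (14, 0) (14, 44.2175)]  |A|=600.3313
3. ⊥bis P0·P2 via (3.405,27.675): [(0, 41.5441) (0, 28.4268) (14, 25.3358) (14, 44.2175)]  |A|=223.9931
4. ⊥bis P0·P3 via (7.335,34.8): [(5.5151, 42.5973) (0, 41.5441) (0, 28.4268) (9.3018, 26.3731)]  |A|=107.7409
5. ⊥bis P0·P4 via (3.445,24.285): [(5.5151, 42.5973) (0, 41.5441) (0, 28.4268) (9.3018, 26.3731)]  |A|=107.7409
6. ⊥bis P0·P5 via (3.45,17.685): [(5.5151, 42.5973) (0, 41.5441) (0, 28.4268) (9.3018, 26.3731)]  |A|=107.7409
7. ⊥bis P0·P6 via (3.77,20.27): [(5.5151, 42.5973) (0, 41.5441) (0, 28.4268) (9.3018, 26.3731)]  |A|=107.7409
8. canonical 4-gon: [(5.5151, 42.5973) (0, 41.5441) (0, 28.4268) (9.3018, 26.3731)]
9. shoelace: 107.7409

Area of P0's cell: 107.7409 (4 vertices)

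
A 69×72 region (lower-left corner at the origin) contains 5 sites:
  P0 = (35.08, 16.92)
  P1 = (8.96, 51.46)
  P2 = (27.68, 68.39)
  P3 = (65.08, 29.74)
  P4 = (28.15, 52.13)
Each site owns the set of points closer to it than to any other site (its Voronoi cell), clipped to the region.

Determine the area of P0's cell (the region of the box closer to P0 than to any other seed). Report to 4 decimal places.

Area of P0's cell: 1633.5873

1. box [0,69]×[0,72]: [(0, 0) (69, 0) (69, 72) (0, 72)]
2. ⊥bis P0·P1 via (22.02,34.19): [(0, 17.5379) (0, 0) (69, 0) (69, 69.7174)]  |A|=3010.3102
3. ⊥bis P0·P2 via (31.38,42.655): [(33.6442, 42.9805) (0, 17.5379) (0, 0) (69, 0) (69, 48.0637)]  |A|=2627.5188
4. ⊥bis P0·P3 via (50.08,23.33): [(41.2174, 44.0694) (33.6442, 42.9805) (0, 17.5379) (0, 0) (60.0497, 0)]  |A|=1762.6333
5. ⊥bis P0·P4 via (31.615,34.525): [(44.2346, 37.0088) (19.243, 32.09) (0, 17.5379) (0, 0) (60.0497, 0)]  |A|=1633.5873
6. canonical 5-gon: [(44.2346, 37.0088) (19.243, 32.09) (0, 17.5379) (0, 0) (60.0497, 0)]
7. shoelace: 1633.5873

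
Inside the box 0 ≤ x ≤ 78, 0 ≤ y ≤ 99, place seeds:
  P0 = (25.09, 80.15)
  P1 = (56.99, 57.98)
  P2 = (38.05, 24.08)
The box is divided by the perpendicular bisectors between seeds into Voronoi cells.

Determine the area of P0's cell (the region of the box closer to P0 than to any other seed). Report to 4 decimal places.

1. box [0,78]×[0,99]: [(0, 0) (78, 0) (78, 99) (0, 99)]
2. ⊥bis P0·P1 via (41.04,69.065): [(0, 10.0133) (61.8444, 99) (0, 99)]  |A|=2751.6623
3. ⊥bis P0·P2 via (31.57,52.115): [(0, 44.8179) (28.8179, 51.4789) (61.8444, 99) (0, 99)]  |A|=2250.1639
4. canonical 4-gon: [(0, 44.8179) (28.8179, 51.4789) (61.8444, 99) (0, 99)]
5. shoelace: 2250.1639

Area of P0's cell: 2250.1639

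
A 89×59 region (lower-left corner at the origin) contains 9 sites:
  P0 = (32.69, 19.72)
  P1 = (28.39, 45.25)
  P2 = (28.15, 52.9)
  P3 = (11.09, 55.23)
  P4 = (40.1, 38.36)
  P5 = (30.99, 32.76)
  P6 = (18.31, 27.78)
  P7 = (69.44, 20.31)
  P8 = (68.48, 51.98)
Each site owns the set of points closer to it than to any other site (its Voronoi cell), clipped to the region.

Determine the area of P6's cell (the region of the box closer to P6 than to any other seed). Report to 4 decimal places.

Area of P6's cell: 827.3827

1. box [0,89]×[0,59]: [(0, 0) (89, 0) (89, 59) (0, 59)]
2. ⊥bis P6·P0 via (25.5,23.75): [(0, 0) (12.1881, 0) (45.2576, 59) (0, 59)]  |A|=1694.6499
3. ⊥bis P6·P1 via (23.35,36.515): [(0, 49.9877) (0, 0) (12.1881, 0) (30.381, 32.4582)]  |A|=957.1392
4. ⊥bis P6·P2 via (23.23,40.34): [(2.9581, 48.2809) (0, 49.4396) (0, 0) (12.1881, 0) (30.381, 32.4582)]  |A|=956.3286
5. ⊥bis P6·P3 via (14.7,41.505): [(14.7011, 41.5053) (0, 37.6386) (0, 0) (12.1881, 0) (30.381, 32.4582)]  |A|=866.366
6. ⊥bis P6·P4 via (29.205,33.07): [(29.16, 33.1627) (14.7011, 41.5053) (0, 37.6386) (0, 0) (12.1881, 0) (29.91, 31.618)]  |A|=865.6871
7. ⊥bis P6·P5 via (24.65,30.27): [(21.8596, 37.375) (14.7011, 41.5053) (0, 37.6386) (0, 0) (12.1881, 0) (26.5059, 25.5446)]  |A|=827.3827
8. ⊥bis P6·P7 via (43.875,24.045): [(21.8596, 37.375) (14.7011, 41.5053) (0, 37.6386) (0, 0) (12.1881, 0) (26.5059, 25.5446)]  |A|=827.3827
9. ⊥bis P6·P8 via (43.395,39.88): [(21.8596, 37.375) (14.7011, 41.5053) (0, 37.6386) (0, 0) (12.1881, 0) (26.5059, 25.5446)]  |A|=827.3827
10. canonical 6-gon: [(21.8596, 37.375) (14.7011, 41.5053) (0, 37.6386) (0, 0) (12.1881, 0) (26.5059, 25.5446)]
11. shoelace: 827.3827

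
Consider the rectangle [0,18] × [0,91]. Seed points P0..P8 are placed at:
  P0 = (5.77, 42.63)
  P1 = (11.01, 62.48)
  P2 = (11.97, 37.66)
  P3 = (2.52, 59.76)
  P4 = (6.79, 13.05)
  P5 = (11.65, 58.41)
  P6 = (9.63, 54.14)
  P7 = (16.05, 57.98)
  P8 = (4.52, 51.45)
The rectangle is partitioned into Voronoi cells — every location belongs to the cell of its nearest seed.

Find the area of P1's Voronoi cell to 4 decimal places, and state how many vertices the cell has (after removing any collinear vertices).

1. box [0,18]×[0,91]: [(0, 0) (18, 0) (18, 91) (0, 91)]
2. ⊥bis P1·P0 via (8.39,52.555): [(0, 54.7698) (18, 50.0182) (18, 91) (0, 91)]  |A|=694.9085
3. ⊥bis P1·P2 via (11.49,50.07): [(0, 54.7698) (16.9967, 50.283) (18, 50.3218) (18, 91) (0, 91)]  |A|=694.7562
4. ⊥bis P1·P3 via (6.765,61.12): [(0, 82.2358) (9.6124, 52.2323) (16.9967, 50.283) (18, 50.3218) (18, 91) (0, 91)]  |A|=562.7491
5. ⊥bis P1·P4 via (8.9,37.765): [(0, 82.2358) (9.6124, 52.2323) (16.9967, 50.283) (18, 50.3218) (18, 91) (0, 91)]  |A|=562.7491
6. ⊥bis P1·P5 via (11.33,60.445): [(0, 82.2358) (7.1898, 59.794) (18, 61.4938) (18, 91) (0, 91)]  |A|=471.8443
7. ⊥bis P1·P6 via (10.32,58.31): [(0, 82.2358) (7.1898, 59.794) (18, 61.4938) (18, 91) (0, 91)]  |A|=471.8443
8. ⊥bis P1·P7 via (13.53,60.23): [(0, 82.2358) (7.1898, 59.794) (14.1126, 60.8826) (18, 65.2364) (18, 91) (0, 91)]  |A|=464.57
9. ⊥bis P1·P8 via (7.765,56.965): [(0, 82.2358) (7.1898, 59.794) (14.1126, 60.8826) (18, 65.2364) (18, 91) (0, 91)]  |A|=464.57
10. canonical 6-gon: [(0, 82.2358) (7.1898, 59.794) (14.1126, 60.8826) (18, 65.2364) (18, 91) (0, 91)]
11. shoelace: 464.57

Area of P1's cell: 464.5700 (6 vertices)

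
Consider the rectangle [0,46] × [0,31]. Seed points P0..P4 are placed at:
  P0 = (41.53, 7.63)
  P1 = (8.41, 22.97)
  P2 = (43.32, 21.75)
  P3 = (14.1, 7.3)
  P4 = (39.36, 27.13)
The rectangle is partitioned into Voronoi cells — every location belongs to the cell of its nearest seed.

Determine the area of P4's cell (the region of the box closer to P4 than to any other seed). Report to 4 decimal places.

1. box [0,46]×[0,31]: [(0, 0) (46, 0) (46, 31) (0, 31)]
2. ⊥bis P4·P0 via (40.445,17.38): [(0, 12.8792) (46, 17.9982) (46, 31) (0, 31)]  |A|=715.8205
3. ⊥bis P4·P1 via (23.885,25.05): [(25.1448, 15.6774) (46, 17.9982) (46, 31) (23.0853, 31)]  |A|=311.1352
4. ⊥bis P4·P2 via (41.34,24.44): [(25.1448, 15.6774) (30.1994, 16.2398) (46, 27.87) (46, 31) (23.0853, 31)]  |A|=233.1444
5. ⊥bis P4·P3 via (26.73,17.215): [(24.5679, 19.9691) (27.7128, 15.9631) (30.1994, 16.2398) (46, 27.87) (46, 31) (23.0853, 31)]  |A|=227.5514
6. canonical 6-gon: [(24.5679, 19.9691) (27.7128, 15.9631) (30.1994, 16.2398) (46, 27.87) (46, 31) (23.0853, 31)]
7. shoelace: 227.5514

Area of P4's cell: 227.5514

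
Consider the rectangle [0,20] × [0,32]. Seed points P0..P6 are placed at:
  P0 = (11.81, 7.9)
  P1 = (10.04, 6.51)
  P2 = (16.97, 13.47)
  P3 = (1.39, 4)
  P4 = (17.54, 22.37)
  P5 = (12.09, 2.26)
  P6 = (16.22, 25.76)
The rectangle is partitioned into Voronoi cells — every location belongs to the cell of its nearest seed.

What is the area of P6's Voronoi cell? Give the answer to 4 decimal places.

Area of P6's cell: 205.7247

1. box [0,20]×[0,32]: [(0, 0) (20, 0) (20, 32) (0, 32)]
2. ⊥bis P6·P0 via (14.015,16.83): [(0, 20.2906) (20, 15.3522) (20, 32) (0, 32)]  |A|=283.5723
3. ⊥bis P6·P1 via (13.13,16.135): [(0, 20.3502) (0.8048, 20.0919) (20, 15.3522) (20, 32) (0, 32)]  |A|=283.5483
4. ⊥bis P6·P2 via (16.595,19.615): [(0, 20.3502) (0.8048, 20.0919) (5.4825, 18.9369) (20, 19.8228) (20, 32) (0, 32)]  |A|=251.0972
5. ⊥bis P6·P3 via (8.805,14.88): [(0, 20.8808) (1.3581, 19.9552) (5.4825, 18.9369) (20, 19.8228) (20, 32) (0, 32)]  |A|=250.7204
6. ⊥bis P6·P4 via (16.88,24.065): [(0, 20.8808) (1.3581, 19.9552) (4.3978, 19.2047) (20, 25.2799) (20, 32) (0, 32)]  |A|=205.7247
7. ⊥bis P6·P5 via (14.155,14.01): [(0, 20.8808) (1.3581, 19.9552) (4.3978, 19.2047) (20, 25.2799) (20, 32) (0, 32)]  |A|=205.7247
8. canonical 6-gon: [(0, 20.8808) (1.3581, 19.9552) (4.3978, 19.2047) (20, 25.2799) (20, 32) (0, 32)]
9. shoelace: 205.7247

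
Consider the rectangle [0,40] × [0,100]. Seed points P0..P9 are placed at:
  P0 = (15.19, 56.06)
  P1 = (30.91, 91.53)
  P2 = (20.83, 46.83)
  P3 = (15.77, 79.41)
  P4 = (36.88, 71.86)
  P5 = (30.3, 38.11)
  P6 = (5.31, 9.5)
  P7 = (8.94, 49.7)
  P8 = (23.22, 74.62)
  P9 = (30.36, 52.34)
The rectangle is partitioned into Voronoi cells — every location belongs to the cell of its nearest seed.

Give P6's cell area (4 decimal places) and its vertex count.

1. box [0,40]×[0,100]: [(0, 0) (40, 0) (40, 100) (0, 100)]
2. ⊥bis P6·P0 via (10.25,32.78): [(0, 34.955) (0, 0) (40, 0) (40, 26.4671)]  |A|=1228.4423
3. ⊥bis P6·P1 via (18.11,50.515): [(0, 34.955) (0, 0) (40, 0) (40, 26.4671)]  |A|=1228.4423
4. ⊥bis P6·P2 via (13.07,28.165): [(0, 33.5989) (0, 0) (40, 0) (40, 16.9688)]  |A|=1011.3537
5. ⊥bis P6·P3 via (10.54,44.455): [(0, 33.5989) (0, 0) (40, 0) (40, 16.9688)]  |A|=1011.3537
6. ⊥bis P6·P4 via (21.095,40.68): [(0, 33.5989) (0, 0) (40, 0) (40, 16.9688)]  |A|=1011.3537
7. ⊥bis P6·P5 via (17.805,23.805): [(12.5804, 28.3686) (0, 33.5989) (0, 0) (40, 0) (40, 4.4183)]  |A|=839.2887
8. ⊥bis P6·P7 via (7.125,29.6): [(12.5804, 28.3686) (10.3102, 29.3124) (0, 30.2434) (0, 0) (40, 0) (40, 4.4183)]  |A|=821.9907
9. ⊥bis P6·P8 via (14.265,42.06): [(12.5804, 28.3686) (10.3102, 29.3124) (0, 30.2434) (0, 0) (40, 0) (40, 4.4183)]  |A|=821.9907
10. ⊥bis P6·P9 via (17.835,30.92): [(12.5804, 28.3686) (10.3102, 29.3124) (0, 30.2434) (0, 0) (40, 0) (40, 4.4183)]  |A|=821.9907
11. canonical 6-gon: [(12.5804, 28.3686) (10.3102, 29.3124) (0, 30.2434) (0, 0) (40, 0) (40, 4.4183)]
12. shoelace: 821.9907

Area of P6's cell: 821.9907 (6 vertices)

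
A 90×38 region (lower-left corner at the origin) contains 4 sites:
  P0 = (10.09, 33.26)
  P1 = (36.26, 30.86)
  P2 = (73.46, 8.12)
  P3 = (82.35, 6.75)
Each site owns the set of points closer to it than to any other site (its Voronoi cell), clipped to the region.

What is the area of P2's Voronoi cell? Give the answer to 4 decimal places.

Area of P2's cell: 954.8171

1. box [0,90]×[0,38]: [(0, 0) (90, 0) (90, 38) (0, 38)]
2. ⊥bis P2·P0 via (41.775,20.69): [(33.5669, 0) (90, 0) (90, 38) (48.6422, 38)]  |A|=1858.0272
3. ⊥bis P2·P1 via (54.86,19.49): [(42.946, 0) (90, 0) (90, 38) (66.175, 38)]  |A|=1346.7022
4. ⊥bis P2·P3 via (77.905,7.435): [(42.946, 0) (76.7592, 0) (82.6152, 38) (66.175, 38)]  |A|=954.8171
5. canonical 4-gon: [(42.946, 0) (76.7592, 0) (82.6152, 38) (66.175, 38)]
6. shoelace: 954.8171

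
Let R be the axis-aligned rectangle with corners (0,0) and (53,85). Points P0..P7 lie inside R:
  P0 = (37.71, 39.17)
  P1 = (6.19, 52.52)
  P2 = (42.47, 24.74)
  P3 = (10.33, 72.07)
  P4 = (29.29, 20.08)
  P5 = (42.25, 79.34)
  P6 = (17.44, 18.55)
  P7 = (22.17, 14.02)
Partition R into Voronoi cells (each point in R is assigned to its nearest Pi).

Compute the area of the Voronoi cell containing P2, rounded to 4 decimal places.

Area of P2's cell: 493.3857

1. box [0,53]×[0,85]: [(0, 0) (53, 0) (53, 85) (0, 85)]
2. ⊥bis P2·P0 via (40.09,31.955): [(0, 18.7306) (0, 0) (53, 0) (53, 36.2136)]  |A|=1456.0207
3. ⊥bis P2·P1 via (24.33,38.63): [(12.1656, 22.7436) (0, 6.8556) (0, 0) (53, 0) (53, 36.2136)]  |A|=1383.7875
4. ⊥bis P2·P3 via (26.4,48.405): [(12.1656, 22.7436) (0, 6.8556) (0, 0) (53, 0) (53, 36.2136)]  |A|=1383.7875
5. ⊥bis P2·P4 via (35.88,22.41): [(33.2974, 29.7143) (43.8034, 0) (53, 0) (53, 36.2136)]  |A|=493.3857
6. ⊥bis P2·P5 via (42.36,52.04): [(33.2974, 29.7143) (43.8034, 0) (53, 0) (53, 36.2136)]  |A|=493.3857
7. ⊥bis P2·P6 via (29.955,21.645): [(33.2974, 29.7143) (43.8034, 0) (53, 0) (53, 36.2136)]  |A|=493.3857
8. ⊥bis P2·P7 via (32.32,19.38): [(33.2974, 29.7143) (43.8034, 0) (53, 0) (53, 36.2136)]  |A|=493.3857
9. canonical 4-gon: [(33.2974, 29.7143) (43.8034, 0) (53, 0) (53, 36.2136)]
10. shoelace: 493.3857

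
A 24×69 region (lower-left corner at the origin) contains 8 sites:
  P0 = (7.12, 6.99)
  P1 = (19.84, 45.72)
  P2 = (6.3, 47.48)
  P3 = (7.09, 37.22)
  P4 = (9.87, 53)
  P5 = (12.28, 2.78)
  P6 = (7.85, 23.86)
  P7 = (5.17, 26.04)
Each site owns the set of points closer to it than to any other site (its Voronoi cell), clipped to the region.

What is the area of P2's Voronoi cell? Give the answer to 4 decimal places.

1. box [0,24]×[0,69]: [(0, 0) (24, 0) (24, 69) (0, 69)]
2. ⊥bis P2·P0 via (6.71,27.235): [(0, 27.0991) (24, 27.5852) (24, 69) (0, 69)]  |A|=999.7888
3. ⊥bis P2·P1 via (13.07,46.6): [(0, 27.0991) (10.563, 27.313) (15.9817, 69) (0, 69)]  |A|=554.4128
4. ⊥bis P2·P3 via (6.695,42.35): [(0, 41.8345) (12.5764, 42.8029) (15.9817, 69) (0, 69)]  |A|=380.1595
5. ⊥bis P2·P4 via (8.085,50.24): [(0, 55.4689) (0, 41.8345) (12.5764, 42.8029) (13.1199, 46.9837)]  |A|=115.468
6. ⊥bis P2·P5 via (9.29,25.13): [(0, 55.4689) (0, 41.8345) (12.5764, 42.8029) (13.1199, 46.9837)]  |A|=115.468
7. ⊥bis P2·P6 via (7.075,35.67): [(0, 55.4689) (0, 41.8345) (12.5764, 42.8029) (13.1199, 46.9837)]  |A|=115.468
8. ⊥bis P2·P7 via (5.735,36.76): [(0, 55.4689) (0, 41.8345) (12.5764, 42.8029) (13.1199, 46.9837)]  |A|=115.468
9. canonical 4-gon: [(0, 55.4689) (0, 41.8345) (12.5764, 42.8029) (13.1199, 46.9837)]
10. shoelace: 115.468

Area of P2's cell: 115.4680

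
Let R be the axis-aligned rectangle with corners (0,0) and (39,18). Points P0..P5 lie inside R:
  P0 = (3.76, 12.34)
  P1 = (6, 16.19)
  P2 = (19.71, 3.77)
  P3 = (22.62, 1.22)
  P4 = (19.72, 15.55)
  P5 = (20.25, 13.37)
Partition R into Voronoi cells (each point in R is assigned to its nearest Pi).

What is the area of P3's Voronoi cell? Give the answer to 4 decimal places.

Area of P3's cell: 151.0074

1. box [0,39]×[0,18]: [(0, 0) (39, 0) (39, 18) (0, 18)]
2. ⊥bis P3·P0 via (13.19,6.78): [(9.1925, 0) (39, 0) (39, 18) (19.8054, 18)]  |A|=441.0193
3. ⊥bis P3·P1 via (14.31,8.705): [(14.3534, 8.7532) (9.1925, 0) (39, 0) (39, 18) (22.6822, 18)]  |A|=427.7186
4. ⊥bis P3·P2 via (21.165,2.495): [(18.9787, 0) (39, 0) (39, 18) (34.7519, 18)]  |A|=218.4254
5. ⊥bis P3·P4 via (21.17,8.385): [(27.4379, 9.6534) (18.9787, 0) (39, 0) (39, 11.9933)]  |A|=165.9716
6. ⊥bis P3·P5 via (21.435,7.295): [(26.1827, 8.2211) (18.9787, 0) (39, 0) (39, 10.7213)]  |A|=151.0074
7. canonical 4-gon: [(26.1827, 8.2211) (18.9787, 0) (39, 0) (39, 10.7213)]
8. shoelace: 151.0074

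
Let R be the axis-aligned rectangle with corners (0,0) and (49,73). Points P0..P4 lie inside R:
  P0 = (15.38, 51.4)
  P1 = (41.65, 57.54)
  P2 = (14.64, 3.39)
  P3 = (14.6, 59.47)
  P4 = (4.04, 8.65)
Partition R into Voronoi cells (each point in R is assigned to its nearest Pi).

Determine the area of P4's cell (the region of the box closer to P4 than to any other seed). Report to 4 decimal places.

Area of P4's cell: 411.3062

1. box [0,49]×[0,73]: [(0, 0) (49, 0) (49, 73) (0, 73)]
2. ⊥bis P4·P0 via (9.71,30.025): [(0, 32.6007) (0, 0) (49, 0) (49, 19.6028)]  |A|=1278.9861
3. ⊥bis P4·P1 via (22.845,33.095): [(35.849, 23.0913) (0, 32.6007) (0, 0) (49, 0) (49, 12.9745)]  |A|=1235.4021
4. ⊥bis P4·P2 via (9.34,6.02): [(19.9094, 27.3195) (0, 32.6007) (0, 0) (6.3527, 0)]  |A|=411.3062
5. ⊥bis P4·P3 via (9.32,34.06): [(19.9094, 27.3195) (0, 32.6007) (0, 0) (6.3527, 0)]  |A|=411.3062
6. canonical 4-gon: [(19.9094, 27.3195) (0, 32.6007) (0, 0) (6.3527, 0)]
7. shoelace: 411.3062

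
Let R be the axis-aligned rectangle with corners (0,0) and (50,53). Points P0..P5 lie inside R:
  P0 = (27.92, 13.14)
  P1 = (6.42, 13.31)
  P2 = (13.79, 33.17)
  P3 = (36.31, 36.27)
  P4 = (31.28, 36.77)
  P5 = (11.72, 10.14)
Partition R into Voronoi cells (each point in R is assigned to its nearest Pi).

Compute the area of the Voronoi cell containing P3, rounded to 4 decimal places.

1. box [0,50]×[0,53]: [(0, 0) (50, 0) (50, 53) (0, 53)]
2. ⊥bis P3·P0 via (32.115,24.705): [(0, 36.3542) (50, 18.2175) (50, 53) (0, 53)]  |A|=1285.708
3. ⊥bis P3·P1 via (21.365,24.79): [(0, 52.6036) (17.3033, 30.0777) (50, 18.2175) (50, 53) (0, 53)]  |A|=1145.1239
4. ⊥bis P3·P2 via (25.05,34.72): [(26.1298, 26.876) (50, 18.2175) (50, 53) (22.5337, 53)]  |A|=773.8977
5. ⊥bis P3·P4 via (33.795,36.52): [(32.603, 24.528) (50, 18.2175) (50, 53) (35.4332, 53)]  |A|=509.9295
6. ⊥bis P3·P5 via (24.015,23.205): [(32.603, 24.528) (50, 18.2175) (50, 53) (35.4332, 53)]  |A|=509.9295
7. canonical 4-gon: [(32.603, 24.528) (50, 18.2175) (50, 53) (35.4332, 53)]
8. shoelace: 509.9295

Area of P3's cell: 509.9295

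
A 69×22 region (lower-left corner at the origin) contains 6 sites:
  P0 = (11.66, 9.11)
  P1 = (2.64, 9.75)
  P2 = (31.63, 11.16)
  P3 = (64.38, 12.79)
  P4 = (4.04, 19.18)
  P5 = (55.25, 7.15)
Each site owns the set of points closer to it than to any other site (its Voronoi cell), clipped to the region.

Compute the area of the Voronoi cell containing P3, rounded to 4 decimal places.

1. box [0,69]×[0,22]: [(0, 0) (69, 0) (69, 22) (0, 22)]
2. ⊥bis P3·P0 via (38.02,10.95): [(38.7843, 0) (69, 0) (69, 22) (37.2487, 22)]  |A|=681.6368
3. ⊥bis P3·P1 via (33.51,11.27): [(38.7843, 0) (69, 0) (69, 22) (37.2487, 22)]  |A|=681.6368
4. ⊥bis P3·P2 via (48.005,11.975): [(48.601, 0) (69, 0) (69, 22) (47.506, 22)]  |A|=460.8224
5. ⊥bis P3·P4 via (34.21,15.985): [(48.601, 0) (69, 0) (69, 22) (47.506, 22)]  |A|=460.8224
6. ⊥bis P3·P5 via (59.815,9.97): [(65.9739, 0) (69, 0) (69, 22) (52.3835, 22)]  |A|=216.0681
7. canonical 4-gon: [(65.9739, 0) (69, 0) (69, 22) (52.3835, 22)]
8. shoelace: 216.0681

Area of P3's cell: 216.0681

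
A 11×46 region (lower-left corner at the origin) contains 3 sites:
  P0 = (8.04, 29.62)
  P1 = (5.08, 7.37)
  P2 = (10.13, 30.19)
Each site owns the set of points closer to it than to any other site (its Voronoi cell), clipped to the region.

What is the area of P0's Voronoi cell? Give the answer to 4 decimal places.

Area of P0's cell: 228.1338

1. box [0,11]×[0,46]: [(0, 0) (11, 0) (11, 46) (0, 46)]
2. ⊥bis P0·P1 via (6.56,18.495): [(0, 19.3677) (11, 17.9043) (11, 46) (0, 46)]  |A|=301.0038
3. ⊥bis P0·P2 via (9.085,29.905): [(0, 19.3677) (11, 17.9043) (11, 22.8833) (4.6955, 46) (0, 46)]  |A|=228.1338
4. canonical 5-gon: [(0, 19.3677) (11, 17.9043) (11, 22.8833) (4.6955, 46) (0, 46)]
5. shoelace: 228.1338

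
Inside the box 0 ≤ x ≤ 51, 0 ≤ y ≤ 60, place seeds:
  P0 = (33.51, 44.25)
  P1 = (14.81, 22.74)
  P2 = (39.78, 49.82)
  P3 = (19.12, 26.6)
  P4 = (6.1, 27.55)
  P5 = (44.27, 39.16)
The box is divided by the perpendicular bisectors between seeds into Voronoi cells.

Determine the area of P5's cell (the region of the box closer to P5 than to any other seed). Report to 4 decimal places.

Area of P5's cell: 533.3851

1. box [0,51]×[0,60]: [(0, 0) (51, 0) (51, 60) (0, 60)]
2. ⊥bis P5·P0 via (38.89,41.705): [(19.1615, 0) (51, 0) (51, 60) (47.5444, 60)]  |A|=1058.8218
3. ⊥bis P5·P1 via (29.54,30.95): [(31.8456, 26.8134) (46.7905, 0) (51, 0) (51, 60) (47.5444, 60)]  |A|=688.4081
4. ⊥bis P5·P2 via (42.025,44.49): [(39.7552, 43.534) (31.8456, 26.8134) (46.7905, 0) (51, 0) (51, 48.2703)]  |A|=594.0089
5. ⊥bis P5·P3 via (31.695,32.88): [(39.7552, 43.534) (33.2461, 29.7741) (48.1154, 0) (51, 0) (51, 48.2703)]  |A|=533.3851
6. ⊥bis P5·P4 via (25.185,33.355): [(39.7552, 43.534) (33.2461, 29.7741) (48.1154, 0) (51, 0) (51, 48.2703)]  |A|=533.3851
7. canonical 5-gon: [(39.7552, 43.534) (33.2461, 29.7741) (48.1154, 0) (51, 0) (51, 48.2703)]
8. shoelace: 533.3851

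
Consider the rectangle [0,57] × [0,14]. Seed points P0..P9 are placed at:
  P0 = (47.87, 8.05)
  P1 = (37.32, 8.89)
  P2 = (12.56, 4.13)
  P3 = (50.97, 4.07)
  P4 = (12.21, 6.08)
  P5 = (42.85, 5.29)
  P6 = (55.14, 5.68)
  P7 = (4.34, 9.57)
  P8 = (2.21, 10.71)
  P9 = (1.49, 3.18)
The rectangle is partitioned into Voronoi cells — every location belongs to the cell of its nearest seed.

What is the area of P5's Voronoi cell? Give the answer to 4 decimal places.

1. box [0,57]×[0,14]: [(0, 0) (57, 0) (57, 14) (0, 14)]
2. ⊥bis P5·P0 via (45.36,6.67): [(0, 0) (49.0272, 0) (41.33, 14) (0, 14)]  |A|=632.4999
3. ⊥bis P5·P1 via (40.085,7.09): [(35.4694, 0) (49.0272, 0) (42.8196, 11.2906)]  |A|=76.5375
4. ⊥bis P5·P2 via (27.705,4.71): [(35.4694, 0) (49.0272, 0) (42.8196, 11.2906)]  |A|=76.5375
5. ⊥bis P5·P3 via (46.91,4.68): [(35.4694, 0) (46.2068, 0) (46.8122, 4.0288) (42.8196, 11.2906)]  |A|=70.8563
6. ⊥bis P5·P4 via (27.53,5.685): [(35.4694, 0) (46.2068, 0) (46.8122, 4.0288) (42.8196, 11.2906)]  |A|=70.8563
7. ⊥bis P5·P6 via (48.995,5.485): [(35.4694, 0) (46.2068, 0) (46.8122, 4.0288) (42.8196, 11.2906)]  |A|=70.8563
8. ⊥bis P5·P7 via (23.595,7.43): [(35.4694, 0) (46.2068, 0) (46.8122, 4.0288) (42.8196, 11.2906)]  |A|=70.8563
9. ⊥bis P5·P8 via (22.53,8): [(35.4694, 0) (46.2068, 0) (46.8122, 4.0288) (42.8196, 11.2906)]  |A|=70.8563
10. ⊥bis P5·P9 via (22.17,4.235): [(35.4694, 0) (46.2068, 0) (46.8122, 4.0288) (42.8196, 11.2906)]  |A|=70.8563
11. canonical 4-gon: [(35.4694, 0) (46.2068, 0) (46.8122, 4.0288) (42.8196, 11.2906)]
12. shoelace: 70.8563

Area of P5's cell: 70.8563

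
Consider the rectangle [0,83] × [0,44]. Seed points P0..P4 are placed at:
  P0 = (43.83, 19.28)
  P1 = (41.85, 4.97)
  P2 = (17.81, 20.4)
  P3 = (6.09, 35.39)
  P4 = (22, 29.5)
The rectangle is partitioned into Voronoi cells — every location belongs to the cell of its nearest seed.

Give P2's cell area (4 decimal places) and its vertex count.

1. box [0,83]×[0,44]: [(0, 0) (83, 0) (83, 44) (0, 44)]
2. ⊥bis P2·P0 via (30.82,19.84): [(0, 0) (29.966, 0) (31.8599, 44) (0, 44)]  |A|=1360.1709
3. ⊥bis P2·P1 via (29.83,12.685): [(0, 0) (21.6882, 0) (30.561, 13.824) (31.8599, 44) (0, 44)]  |A|=1302.9546
4. ⊥bis P2·P3 via (11.95,27.895): [(0, 18.5518) (0, 0) (21.6882, 0) (30.561, 13.824) (31.836, 43.4429)]  |A|=888.9971
5. ⊥bis P2·P4 via (19.905,24.95): [(12.5278, 28.3468) (0, 18.5518) (0, 0) (21.6882, 0) (30.561, 13.824) (30.8236, 19.9227)]  |A|=669.5723
6. canonical 6-gon: [(12.5278, 28.3468) (0, 18.5518) (0, 0) (21.6882, 0) (30.561, 13.824) (30.8236, 19.9227)]
7. shoelace: 669.5723

Area of P2's cell: 669.5723 (6 vertices)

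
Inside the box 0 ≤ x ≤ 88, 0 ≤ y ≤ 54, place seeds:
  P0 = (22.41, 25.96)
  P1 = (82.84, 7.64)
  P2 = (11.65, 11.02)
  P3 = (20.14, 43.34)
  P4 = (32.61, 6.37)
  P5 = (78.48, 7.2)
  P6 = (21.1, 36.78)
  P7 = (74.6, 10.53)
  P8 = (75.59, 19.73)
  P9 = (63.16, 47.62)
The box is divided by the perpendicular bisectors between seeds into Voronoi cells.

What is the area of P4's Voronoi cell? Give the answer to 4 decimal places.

1. box [0,88]×[0,54]: [(0, 0) (88, 0) (88, 54) (0, 54)]
2. ⊥bis P4·P0 via (27.51,16.165): [(0, 1.8413) (0, 0) (88, 0) (88, 47.6606)]  |A|=2178.0802
3. ⊥bis P4·P1 via (57.725,7.005): [(57.1038, 31.5737) (0, 1.8413) (0, 0) (57.9021, 0)]  |A|=966.6642
4. ⊥bis P4·P2 via (22.13,8.695): [(57.1038, 31.5737) (23.301, 13.9735) (20.201, 0) (57.9021, 0)]  |A|=804.0731
5. ⊥bis P4·P3 via (26.375,24.855): [(57.1038, 31.5737) (23.301, 13.9735) (20.201, 0) (57.9021, 0)]  |A|=804.0731
6. ⊥bis P4·P5 via (55.545,6.785): [(55.1152, 30.5383) (23.301, 13.9735) (20.201, 0) (55.6678, 0)]  |A|=738.1493
7. ⊥bis P4·P6 via (26.855,21.575): [(55.1152, 30.5383) (23.301, 13.9735) (20.201, 0) (55.6678, 0)]  |A|=738.1493
8. ⊥bis P4·P7 via (53.605,8.45): [(51.5981, 28.707) (23.301, 13.9735) (20.201, 0) (54.4422, 0)]  |A|=666.3485
9. ⊥bis P4·P8 via (54.1,13.05): [(52.7045, 17.5394) (49.5626, 27.6472) (23.301, 13.9735) (20.201, 0) (54.4422, 0)]  |A|=654.3961
10. ⊥bis P4·P9 via (47.885,26.995): [(52.7045, 17.5394) (50.3276, 25.186) (48.0604, 26.8651) (23.301, 13.9735) (20.201, 0) (54.4422, 0)]  |A|=652.2484
11. canonical 6-gon: [(52.7045, 17.5394) (50.3276, 25.186) (48.0604, 26.8651) (23.301, 13.9735) (20.201, 0) (54.4422, 0)]
12. shoelace: 652.2484

Area of P4's cell: 652.2484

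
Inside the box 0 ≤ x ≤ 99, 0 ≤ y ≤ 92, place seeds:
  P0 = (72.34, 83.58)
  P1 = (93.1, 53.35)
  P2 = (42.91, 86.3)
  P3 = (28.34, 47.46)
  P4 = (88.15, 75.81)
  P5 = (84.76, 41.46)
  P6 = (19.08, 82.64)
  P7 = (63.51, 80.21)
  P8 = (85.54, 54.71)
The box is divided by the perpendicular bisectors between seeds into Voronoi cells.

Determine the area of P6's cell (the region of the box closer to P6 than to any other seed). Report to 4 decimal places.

1. box [0,99]×[0,92]: [(0, 0) (99, 0) (99, 92) (0, 92)]
2. ⊥bis P6·P0 via (45.71,83.11): [(0, 0) (47.1768, 0) (45.5531, 92) (0, 92)]  |A|=4265.5767
3. ⊥bis P6·P1 via (56.09,67.995): [(0, 0) (29.1841, 0) (46.4086, 43.5287) (45.5531, 92) (0, 92)]  |A|=3873.9772
4. ⊥bis P6·P2 via (30.995,84.47): [(0, 0) (29.1841, 0) (39.8347, 26.9155) (29.8385, 92) (0, 92)]  |A|=3196.1591
5. ⊥bis P6·P3 via (23.71,65.05): [(0, 58.8091) (33.5787, 67.6476) (29.8385, 92) (0, 92)]  |A|=920.5728
6. ⊥bis P6·P4 via (53.615,79.225): [(0, 58.8091) (33.5787, 67.6476) (29.8385, 92) (0, 92)]  |A|=920.5728
7. ⊥bis P6·P5 via (51.92,62.05): [(0, 58.8091) (33.5787, 67.6476) (29.8385, 92) (0, 92)]  |A|=920.5728
8. ⊥bis P6·P7 via (41.295,81.425): [(0, 58.8091) (33.5787, 67.6476) (29.8385, 92) (0, 92)]  |A|=920.5728
9. ⊥bis P6·P8 via (52.31,68.675): [(0, 58.8091) (33.5787, 67.6476) (29.8385, 92) (0, 92)]  |A|=920.5728
10. canonical 4-gon: [(0, 58.8091) (33.5787, 67.6476) (29.8385, 92) (0, 92)]
11. shoelace: 920.5728

Area of P6's cell: 920.5728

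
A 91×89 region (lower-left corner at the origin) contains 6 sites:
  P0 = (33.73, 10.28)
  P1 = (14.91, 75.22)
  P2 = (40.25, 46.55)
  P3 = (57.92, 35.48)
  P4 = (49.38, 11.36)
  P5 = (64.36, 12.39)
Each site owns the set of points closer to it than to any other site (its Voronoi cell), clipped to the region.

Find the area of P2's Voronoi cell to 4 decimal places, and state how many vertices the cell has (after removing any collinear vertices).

Area of P2's cell: 1965.0170 (6 vertices)

1. box [0,91]×[0,89]: [(0, 0) (91, 0) (91, 89) (0, 89)]
2. ⊥bis P2·P0 via (36.99,28.415): [(0, 35.0644) (91, 18.706) (91, 89) (0, 89)]  |A|=5652.4452
3. ⊥bis P2·P1 via (27.58,60.885): [(0, 36.5084) (0, 35.0644) (91, 18.706) (91, 89) (59.3897, 89)]  |A|=4093.7157
4. ⊥bis P2·P3 via (49.085,41.015): [(0, 36.5084) (0, 35.0644) (40.766, 27.7362) (79.1469, 89) (59.3897, 89)]  |A|=1965.0599
5. ⊥bis P2·P4 via (44.815,28.955): [(0, 36.5084) (0, 35.0644) (40.3829, 27.8051) (40.8919, 27.9372) (79.1469, 89) (59.3897, 89)]  |A|=1965.017
6. ⊥bis P2·P5 via (52.305,29.47): [(0, 36.5084) (0, 35.0644) (40.3829, 27.8051) (40.8919, 27.9372) (79.1469, 89) (59.3897, 89)]  |A|=1965.017
7. canonical 6-gon: [(0, 36.5084) (0, 35.0644) (40.3829, 27.8051) (40.8919, 27.9372) (79.1469, 89) (59.3897, 89)]
8. shoelace: 1965.017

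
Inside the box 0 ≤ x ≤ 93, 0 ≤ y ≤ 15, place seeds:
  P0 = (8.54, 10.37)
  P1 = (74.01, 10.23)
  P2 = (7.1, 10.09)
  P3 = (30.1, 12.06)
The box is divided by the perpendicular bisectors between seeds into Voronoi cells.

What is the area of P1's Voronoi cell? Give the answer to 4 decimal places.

Area of P1's cell: 616.4536

1. box [0,93]×[0,15]: [(0, 0) (93, 0) (93, 15) (0, 15)]
2. ⊥bis P1·P0 via (41.275,10.3): [(41.253, 0) (93, 0) (93, 15) (41.2851, 15)]  |A|=775.9648
3. ⊥bis P1·P2 via (40.555,10.16): [(41.253, 0) (93, 0) (93, 15) (41.2851, 15)]  |A|=775.9648
4. ⊥bis P1·P3 via (52.055,11.145): [(51.5905, 0) (93, 0) (93, 15) (52.2157, 15)]  |A|=616.4536
5. canonical 4-gon: [(51.5905, 0) (93, 0) (93, 15) (52.2157, 15)]
6. shoelace: 616.4536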